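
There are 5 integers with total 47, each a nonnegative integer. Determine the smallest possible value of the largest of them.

10

The 5 values sum to 47, so their maximum is at least ⌈47/5⌉ = 10.
Taking 3 copies of 9 and 2 copies of 10 gives exactly 47, so 10 is attained.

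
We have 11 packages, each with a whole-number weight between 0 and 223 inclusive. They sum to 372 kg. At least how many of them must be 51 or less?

Each value above 51 is at least 52, contributing at least 52 − 0 = 52 above the floor 0.
The sum exceeds the floor total 0 by 372, so at most ⌊372/52⌋ = 7 exceed 51, and at least 4 are ≤ 51.
Exactly 4 works: 4 values at 0 and 7 at 52 total 364; raise one of the low values by 8 (still ≤ 51) to hit 372.

4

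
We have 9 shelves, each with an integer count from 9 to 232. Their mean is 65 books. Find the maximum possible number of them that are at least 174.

The total is 9 × 65 = 585.
With k values at 174 or above and the rest at least 9, the sum is at least 81 + 165k.
Since the sum is 585, we need 165k ≤ 504, i.e. k ≤ 3.
k = 3 is achieved by 3 values at 174 and 6 at 9, total 576; add 9 to one value (staying below 174) to reach 585.

3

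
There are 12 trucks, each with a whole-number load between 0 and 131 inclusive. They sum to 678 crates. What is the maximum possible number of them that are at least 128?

Suppose k of them are at least 128. Those contribute at least 128 each and the other 12 − k at least 0 each.
So the total is at least 128k + 0(12 − k) = 0 + 128k. This must be ≤ 678, giving k ≤ 5.
k = 5 is achieved by 5 values at 128 and 7 at 0, total 640; add 38 to one value (staying below 128) to reach 678.

5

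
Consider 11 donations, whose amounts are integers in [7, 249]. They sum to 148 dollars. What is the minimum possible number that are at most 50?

Each value above 50 is at least 51, contributing at least 51 − 7 = 44 above the floor 7.
The sum exceeds the floor total 77 by 71, so at most ⌊71/44⌋ = 1 exceed 50, and at least 10 are ≤ 50.
Exactly 10 works: 10 values at 7 and 1 at 51 total 121; raise one of the low values by 27 (still ≤ 50) to hit 148.

10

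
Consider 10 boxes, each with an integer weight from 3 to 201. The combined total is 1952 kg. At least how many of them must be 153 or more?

9

Suppose at most 10 − j of them reach 153; then j values are ≤ 152 and the rest ≤ 201.
The total is then ≤ 152·j + 201·(10 − j) = 2010 − 49j. For this to be ≥ 1952 we need j ≤ 1, so at least 10 − 1 = 9 must reach 153.
Exactly 9 works: 9 values at 201 and 1 at 152 total 1961; lower one of the high values by 9 (still ≥ 153) to hit 1952.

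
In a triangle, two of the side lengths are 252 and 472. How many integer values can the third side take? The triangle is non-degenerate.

503

The triangle inequality gives |252 − 472| < c < 252 + 472, i.e. 220 < c < 724.
So c can be any integer from 221 to 723: 503 values.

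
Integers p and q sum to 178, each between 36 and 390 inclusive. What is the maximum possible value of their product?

7921

pq = p(178 − p) is maximized when p is as near 178/2 as the bounds allow.
Taking p = 89 and q = 89 (both in [36, 390]) gives pq = 7921.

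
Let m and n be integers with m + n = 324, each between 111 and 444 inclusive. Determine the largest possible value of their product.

mn = m(324 − m) is maximized when m is as near 324/2 as the bounds allow.
Taking m = 162 and n = 162 (both in [111, 444]) gives mn = 26244.

26244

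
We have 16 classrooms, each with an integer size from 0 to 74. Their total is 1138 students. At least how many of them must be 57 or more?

If only k of them are at least 57, the other 16 − k are at most 56, so the total is at most k·74 + (16 − k)·56.
This must reach 1138, so k·74 + (16 − k)·56 ≥ 1138, giving k ≥ 14.
Exactly 14 works: 14 values at 74 and 2 at 56 total 1148; lower one of the high values by 10 (still ≥ 57) to hit 1138.

14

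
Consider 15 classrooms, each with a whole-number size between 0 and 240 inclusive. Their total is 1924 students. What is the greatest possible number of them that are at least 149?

If k of the values are ≥ 149, the total is ≥ 149k + 0(15 − k).
Setting 149k + 0(15 − k) ≤ 1924 gives 149k ≤ 1924, so k ≤ 12.
k = 12 is achieved by 12 values at 149 and 3 at 0, total 1788; add 136 to one value (staying below 149) to reach 1924.

12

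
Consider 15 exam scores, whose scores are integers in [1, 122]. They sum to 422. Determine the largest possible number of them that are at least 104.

3

If k of the values are ≥ 104, the total is ≥ 104k + 1(15 − k).
Setting 104k + 1(15 − k) ≤ 422 gives 103k ≤ 407, so k ≤ 3.
k = 3 is achieved by 3 values at 104 and 12 at 1, total 324; add 98 to one value (staying below 104) to reach 422.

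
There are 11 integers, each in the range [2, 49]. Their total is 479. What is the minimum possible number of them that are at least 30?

Each value short of 30 is at most 29, costing at least 49 − 29 = 20 against the maximum total of 539.
We can afford to lose at most 539 − 479 = 60, so at most ⌊60/20⌋ = 3 fall short, and at least 8 are ≥ 30.
Exactly 8 works: 8 values at 49 and 3 at 29 total 479.

8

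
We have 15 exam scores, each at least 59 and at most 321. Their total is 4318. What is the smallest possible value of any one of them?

Minimizing one value means maximizing the remaining 14.
The other 14 can take up 14 × 321 = 4494 ≥ 4318 − 59, so one score can sit at its floor of 59.
Achievable: one at 59 and the other 14 totalling 4259, which fits since 14 × 59 ≤ 4259 ≤ 14 × 321.

59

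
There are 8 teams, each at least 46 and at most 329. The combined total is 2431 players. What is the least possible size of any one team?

To make one team as small as possible, make the other 7 as large as possible.
The other 7 contribute at most 7 × 329 = 2303, leaving at least 2431 − 2303 = 128.
Since 128 ≥ 46, this is achievable: one at 128 and 7 at 329.

128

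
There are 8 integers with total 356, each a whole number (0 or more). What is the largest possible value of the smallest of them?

The average is 356/8 < 45, so some value is ≤ 44.
Taking 4 copies of 44 and 4 copies of 45 gives exactly 356, so 44 is attained.

44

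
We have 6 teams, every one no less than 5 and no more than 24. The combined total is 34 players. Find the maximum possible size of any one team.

Maximizing one value means minimizing the remaining 5.
The other 5 contribute at least 5 × 5 = 25, leaving at most 34 − 25 = 9.
Since 9 ≤ 24, this is achievable: one at 9 and 5 at 5.

9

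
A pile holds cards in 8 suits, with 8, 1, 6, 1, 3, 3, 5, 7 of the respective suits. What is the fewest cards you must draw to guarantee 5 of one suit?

In the worst case you take as many as possible of each suit without reaching 5: 4 + 1 + 4 + 1 + 3 + 3 + 4 + 4 = 24.
The next one must give 5 of some suit, so 24 + 1 = 25.

25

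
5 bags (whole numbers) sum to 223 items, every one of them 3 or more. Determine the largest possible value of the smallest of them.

44

The 5 values sum to 223, so their minimum is at most ⌊223/5⌋ = 44.
Taking 2 copies of 44 and 3 copies of 45 gives exactly 223, so 44 is attained.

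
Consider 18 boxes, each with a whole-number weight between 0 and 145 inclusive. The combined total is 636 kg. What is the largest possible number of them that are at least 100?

Suppose k of them are at least 100. Those contribute at least 100 each and the other 18 − k at least 0 each.
So the total is at least 100k + 0(18 − k) = 0 + 100k. This must be ≤ 636, giving k ≤ 6.
k = 6 is achieved by 6 values at 100 and 12 at 0, total 600; add 36 to one value (staying below 100) to reach 636.

6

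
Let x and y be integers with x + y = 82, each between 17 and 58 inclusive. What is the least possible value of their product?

1392

xy = x(82 − x) is concave in x, so over [24, 58] it is minimized at an endpoint.
At the endpoint x = 24, y = 82 − 24 = 58, so xy = 24 × 58 = 1392.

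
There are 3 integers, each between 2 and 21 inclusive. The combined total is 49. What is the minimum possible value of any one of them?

7

Minimizing one value means maximizing the remaining 2.
The other 2 contribute at most 2 × 21 = 42, leaving at least 49 − 42 = 7.
Since 7 ≥ 2, this is achievable: one at 7 and 2 at 21.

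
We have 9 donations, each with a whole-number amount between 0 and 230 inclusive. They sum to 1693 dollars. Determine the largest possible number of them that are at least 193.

With k values at 193 or above and the rest at least 0, the sum is at least 0 + 193k.
Since the sum is 1693, we need 193k ≤ 1693, i.e. k ≤ 8.
k = 8 is achieved by 8 values at 193 and 1 at 0, total 1544; add 149 to one value (staying below 193) to reach 1693.

8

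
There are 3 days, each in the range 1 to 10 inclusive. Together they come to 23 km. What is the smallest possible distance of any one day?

3

To make one day as small as possible, make the other 2 as large as possible.
The other 2 contribute at most 2 × 10 = 20, leaving at least 23 − 20 = 3.
Since 3 ≥ 1, this is achievable: one at 3 and 2 at 10.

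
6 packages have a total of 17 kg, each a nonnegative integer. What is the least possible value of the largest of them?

The average is 17/6 > 2, so not all 6 can be 2 or less; the largest is ≥ 3.
Taking 1 copy of 2 and 5 copies of 3 gives exactly 17, so 3 is attained.

3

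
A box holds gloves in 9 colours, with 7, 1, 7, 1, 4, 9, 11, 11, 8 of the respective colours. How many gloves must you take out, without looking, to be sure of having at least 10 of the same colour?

56

In the worst case you take as many as possible of each colour without reaching 10: 7 + 1 + 7 + 1 + 4 + 9 + 9 + 9 + 8 = 55.
The next one must give 10 of some colour, so 55 + 1 = 56.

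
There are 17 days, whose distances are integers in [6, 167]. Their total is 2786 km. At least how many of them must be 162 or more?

9

Suppose at most 17 − j of them reach 162; then j values are ≤ 161 and the rest ≤ 167.
The total is then ≤ 161·j + 167·(17 − j) = 2839 − 6j. For this to be ≥ 2786 we need j ≤ 8, so at least 17 − 8 = 9 must reach 162.
Exactly 9 works: 9 values at 167 and 8 at 161 total 2791; lower one of the high values by 5 (still ≥ 162) to hit 2786.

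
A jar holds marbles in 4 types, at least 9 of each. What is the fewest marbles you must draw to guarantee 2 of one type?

In the worst case you draw 1 of each of the 4 types: 4 × 1 = 4.
One more forces 2 of some type, so 4 + 1 = 5.

5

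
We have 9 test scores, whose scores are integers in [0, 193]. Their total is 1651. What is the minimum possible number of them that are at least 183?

2

Each value short of 183 is at most 182, costing at least 193 − 182 = 11 against the maximum total of 1737.
We can afford to lose at most 1737 − 1651 = 86, so at most ⌊86/11⌋ = 7 fall short, and at least 2 are ≥ 183.
Exactly 2 works: 2 values at 193 and 7 at 182 total 1660; lower one of the high values by 9 (still ≥ 183) to hit 1651.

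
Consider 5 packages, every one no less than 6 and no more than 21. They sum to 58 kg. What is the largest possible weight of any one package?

Maximizing one value means minimizing the remaining 4.
The other 4 contribute at least 4 × 6 = 24, leaving at most 58 − 24 = 34.
But each package is capped at 21, so the maximum is 21.
Achievable: one at 21 and the other 4 totalling 37, which fits since 4 × 6 ≤ 37 ≤ 4 × 21.

21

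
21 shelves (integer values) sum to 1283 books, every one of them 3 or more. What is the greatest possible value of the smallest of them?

61

If every one of the 21 were at least 62, the total would be at least 21 × 62 = 1302 > 1283.
Taking 19 copies of 61 and 2 copies of 62 gives exactly 1283, so 61 is attained.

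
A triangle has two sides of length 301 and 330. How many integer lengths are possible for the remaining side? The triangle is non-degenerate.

The triangle inequality gives |301 − 330| < c < 301 + 330, i.e. 29 < c < 631.
So c can be any integer from 30 to 630: 601 values.

601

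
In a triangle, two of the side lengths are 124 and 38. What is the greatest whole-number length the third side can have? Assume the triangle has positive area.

161

The third side must be less than 124 + 38 = 162.
The largest integer below 162 is 161.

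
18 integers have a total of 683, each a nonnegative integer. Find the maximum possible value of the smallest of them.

37

The average is 683/18 < 38, so some value is ≤ 37.
Taking 1 copy of 37 and 17 copies of 38 gives exactly 683, so 37 is attained.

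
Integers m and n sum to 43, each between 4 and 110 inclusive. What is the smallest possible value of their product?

156

For a fixed sum, mn is smallest when m and n are as far apart as possible.
At the endpoint m = 4, n = 43 − 4 = 39, so mn = 4 × 39 = 156.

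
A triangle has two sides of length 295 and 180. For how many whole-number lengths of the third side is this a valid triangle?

359

The triangle inequality gives |295 − 180| < c < 295 + 180, i.e. 115 < c < 475.
So c can be any integer from 116 to 474: 359 values.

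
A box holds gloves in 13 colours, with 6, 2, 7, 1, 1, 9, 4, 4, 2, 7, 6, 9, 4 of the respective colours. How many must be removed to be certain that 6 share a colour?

49

In the worst case you take as many as possible of each colour without reaching 6: 5 + 2 + 5 + 1 + 1 + 5 + 4 + 4 + 2 + 5 + 5 + 5 + 4 = 48.
The next one must give 6 of some colour, so 48 + 1 = 49.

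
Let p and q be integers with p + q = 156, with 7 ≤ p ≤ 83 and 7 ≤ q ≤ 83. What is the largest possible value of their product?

6084

With p + q fixed, pq peaks when the two are closest together.
Taking p = 78 and q = 78 (both in [7, 83]) gives pq = 6084.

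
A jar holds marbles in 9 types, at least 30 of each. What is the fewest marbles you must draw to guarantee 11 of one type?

In the worst case you draw 10 of each of the 9 types: 9 × 10 = 90.
One more forces 11 of some type, so 90 + 1 = 91.

91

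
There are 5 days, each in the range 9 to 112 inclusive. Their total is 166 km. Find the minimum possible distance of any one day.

To make one day as small as possible, make the other 4 as large as possible.
The other 4 can take up 4 × 112 = 448 ≥ 166 − 9, so one day can sit at its floor of 9.
Achievable: one at 9 and the other 4 totalling 157, which fits since 4 × 9 ≤ 157 ≤ 4 × 112.

9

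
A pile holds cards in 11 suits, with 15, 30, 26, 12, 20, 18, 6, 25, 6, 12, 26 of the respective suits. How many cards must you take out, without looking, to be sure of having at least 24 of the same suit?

182

In the worst case you take as many as possible of each suit without reaching 24: 15 + 23 + 23 + 12 + 20 + 18 + 6 + 23 + 6 + 12 + 23 = 181.
The next one must give 24 of some suit, so 181 + 1 = 182.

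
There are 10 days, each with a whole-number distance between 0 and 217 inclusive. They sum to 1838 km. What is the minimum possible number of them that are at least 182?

1

Suppose at most 10 − j of them reach 182; then j values are ≤ 181 and the rest ≤ 217.
The total is then ≤ 181·j + 217·(10 − j) = 2170 − 36j. For this to be ≥ 1838 we need j ≤ 9, so at least 10 − 9 = 1 must reach 182.
Exactly 1 works: 1 value at 217 and 9 at 181 total 1846; lower one of the high values by 8 (still ≥ 182) to hit 1838.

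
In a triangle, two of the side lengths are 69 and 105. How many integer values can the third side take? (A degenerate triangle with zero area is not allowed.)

137

The triangle inequality gives |69 − 105| < c < 69 + 105, i.e. 36 < c < 174.
So c can be any integer from 37 to 173: 137 values.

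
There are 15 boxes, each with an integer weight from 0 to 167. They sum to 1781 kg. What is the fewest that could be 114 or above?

2

If only k of them are at least 114, the other 15 − k are at most 113, so the total is at most k·167 + (15 − k)·113.
This must reach 1781, so k·167 + (15 − k)·113 ≥ 1781, giving k ≥ 2.
Exactly 2 works: 2 values at 167 and 13 at 113 total 1803; lower one of the high values by 22 (still ≥ 114) to hit 1781.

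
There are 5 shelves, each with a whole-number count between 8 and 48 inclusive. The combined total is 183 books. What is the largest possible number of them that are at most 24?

Each value at 24 or below falls at least 48 − 24 = 24 short of the ceiling 48.
The ceiling total is 5 × 48 = 240, and we need 183, so at most ⌊(240 − 183)/24⌋ = 2 can be that low.
k = 2 is achieved by 2 values at 24 and 3 at 48, total 192; lower one of the 48's by 9 (still > 24) to reach 183.

2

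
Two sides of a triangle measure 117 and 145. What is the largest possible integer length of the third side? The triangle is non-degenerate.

The third side must be less than 117 + 145 = 262.
The largest integer below 262 is 261.

261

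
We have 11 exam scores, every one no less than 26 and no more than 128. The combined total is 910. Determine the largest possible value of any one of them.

128

To make one score as large as possible, make the other 10 as small as possible.
The other 10 contribute at least 10 × 26 = 260, leaving at most 910 − 260 = 650.
But each score is capped at 128, so the maximum is 128.
Achievable: one at 128 and the other 10 totalling 782, which fits since 10 × 26 ≤ 782 ≤ 10 × 128.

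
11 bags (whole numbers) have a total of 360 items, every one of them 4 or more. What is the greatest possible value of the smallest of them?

If every one of the 11 were at least 33, the total would be at least 11 × 33 = 363 > 360.
Achievable: 3 of them at 32 and 8 at 33 total 360.

32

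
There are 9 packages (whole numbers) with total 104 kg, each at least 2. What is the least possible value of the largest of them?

12

The average is 104/9 > 11, so not all 9 can be 11 or less; the largest is ≥ 12.
Achievable: 5 of them at 12 and 4 at 11 total 104.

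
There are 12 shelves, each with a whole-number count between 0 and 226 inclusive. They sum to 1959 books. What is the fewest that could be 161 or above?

1

Suppose at most 12 − j of them reach 161; then j values are ≤ 160 and the rest ≤ 226.
The total is then ≤ 160·j + 226·(12 − j) = 2712 − 66j. For this to be ≥ 1959 we need j ≤ 11, so at least 12 − 11 = 1 must reach 161.
Exactly 1 works: 1 value at 226 and 11 at 160 total 1986; lower one of the high values by 27 (still ≥ 161) to hit 1959.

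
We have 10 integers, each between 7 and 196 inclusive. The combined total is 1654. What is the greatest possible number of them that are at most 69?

Suppose k of them are at most 69. Those contribute at most 69 each and the rest at most 196 each.
So the total is at most 69k + 196(10 − k) = 1960 − 127k. This must still be ≥ 1654, so k ≤ 2.
k = 2 is achieved by 2 values at 69 and 8 at 196, total 1706; lower one of the 196's by 52 (still > 69) to reach 1654.

2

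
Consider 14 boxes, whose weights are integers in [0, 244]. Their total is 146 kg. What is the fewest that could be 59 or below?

Each value above 59 is at least 60, contributing at least 60 − 0 = 60 above the floor 0.
The sum exceeds the floor total 0 by 146, so at most ⌊146/60⌋ = 2 exceed 59, and at least 12 are ≤ 59.
Exactly 12 works: 12 values at 0 and 2 at 60 total 120; raise one of the low values by 26 (still ≤ 59) to hit 146.

12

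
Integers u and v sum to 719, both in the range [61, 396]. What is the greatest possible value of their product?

For a fixed sum, the product uv is largest when u and v are as close as possible.
Taking u = 359 and v = 360 (both in [61, 396]) gives uv = 129240.

129240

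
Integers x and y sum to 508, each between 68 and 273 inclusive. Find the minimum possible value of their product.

xy = x(508 − x) is concave in x, so over [235, 273] it is minimized at an endpoint.
At the endpoint x = 235, y = 508 − 235 = 273, so xy = 235 × 273 = 64155.

64155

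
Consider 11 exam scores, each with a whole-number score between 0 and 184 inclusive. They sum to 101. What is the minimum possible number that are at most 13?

4

Let j be the number exceeding 13. Then the total is ≥ 14·j + 0·(11 − j) = 0 + 14j.
So 14j ≤ 101 and j ≤ 7; hence at least 11 − 7 = 4 are ≤ 13.
Exactly 4 works: 4 values at 0 and 7 at 14 total 98; raise one of the low values by 3 (still ≤ 13) to hit 101.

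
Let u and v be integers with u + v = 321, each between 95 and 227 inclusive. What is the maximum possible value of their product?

25760

For a fixed sum, the product uv is largest when u and v are as close as possible.
Taking u = 160 and v = 161 (both in [95, 227]) gives uv = 25760.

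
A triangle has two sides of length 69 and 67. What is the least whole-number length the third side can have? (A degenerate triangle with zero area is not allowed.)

The third side must exceed |69 − 67| = 2.
The smallest integer above 2 is 3.

3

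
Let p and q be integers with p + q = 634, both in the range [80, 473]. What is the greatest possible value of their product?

pq = p(634 − p) is maximized when p is as near 634/2 as the bounds allow.
Taking p = 317 and q = 317 (both in [80, 473]) gives pq = 100489.

100489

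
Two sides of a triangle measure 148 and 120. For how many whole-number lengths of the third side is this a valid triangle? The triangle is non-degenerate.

The triangle inequality gives |148 − 120| < c < 148 + 120, i.e. 28 < c < 268.
So c can be any integer from 29 to 267: 239 values.

239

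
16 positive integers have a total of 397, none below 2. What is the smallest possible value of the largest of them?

25

The 16 values sum to 397, so their maximum is at least ⌈397/16⌉ = 25.
Equality holds with 13 values of 25 and 3 values of 24.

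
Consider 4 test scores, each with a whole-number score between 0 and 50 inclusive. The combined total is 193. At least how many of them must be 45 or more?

3

Each value short of 45 is at most 44, costing at least 50 − 44 = 6 against the maximum total of 200.
We can afford to lose at most 200 − 193 = 7, so at most ⌊7/6⌋ = 1 fall short, and at least 3 are ≥ 45.
Exactly 3 works: 3 values at 50 and 1 at 44 total 194; lower one of the high values by 1 (still ≥ 45) to hit 193.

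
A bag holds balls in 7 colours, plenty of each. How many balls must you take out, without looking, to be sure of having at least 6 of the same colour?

36

You could draw 5 of every colour without reaching 6 of any — 35 in all.
One more forces 6 of some colour, so 35 + 1 = 36.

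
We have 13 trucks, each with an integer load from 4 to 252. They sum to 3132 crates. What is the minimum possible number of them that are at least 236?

5

Suppose at most 13 − j of them reach 236; then j values are ≤ 235 and the rest ≤ 252.
The total is then ≤ 235·j + 252·(13 − j) = 3276 − 17j. For this to be ≥ 3132 we need j ≤ 8, so at least 13 − 8 = 5 must reach 236.
Exactly 5 works: 5 values at 252 and 8 at 235 total 3140; lower one of the high values by 8 (still ≥ 236) to hit 3132.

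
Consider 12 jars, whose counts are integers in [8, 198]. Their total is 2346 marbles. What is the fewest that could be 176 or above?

Suppose at most 12 − j of them reach 176; then j values are ≤ 175 and the rest ≤ 198.
The total is then ≤ 175·j + 198·(12 − j) = 2376 − 23j. For this to be ≥ 2346 we need j ≤ 1, so at least 12 − 1 = 11 must reach 176.
Exactly 11 works: 11 values at 198 and 1 at 175 total 2353; lower one of the high values by 7 (still ≥ 176) to hit 2346.

11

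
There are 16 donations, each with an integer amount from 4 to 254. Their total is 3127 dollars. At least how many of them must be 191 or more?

Each value short of 191 is at most 190, costing at least 254 − 190 = 64 against the maximum total of 4064.
We can afford to lose at most 4064 − 3127 = 937, so at most ⌊937/64⌋ = 14 fall short, and at least 2 are ≥ 191.
Exactly 2 works: 2 values at 254 and 14 at 190 total 3168; lower one of the high values by 41 (still ≥ 191) to hit 3127.

2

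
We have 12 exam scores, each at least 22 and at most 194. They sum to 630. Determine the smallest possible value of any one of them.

To make one score as small as possible, make the other 11 as large as possible.
The other 11 can take up 11 × 194 = 2134 ≥ 630 − 22, so one score can sit at its floor of 22.
Achievable: one at 22 and the other 11 totalling 608, which fits since 11 × 22 ≤ 608 ≤ 11 × 194.

22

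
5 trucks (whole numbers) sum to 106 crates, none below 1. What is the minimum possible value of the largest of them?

Some value must be at least ⌈106/5⌉ = 22, since 5 × 21 = 105 < 106.
Equality holds with 1 value of 22 and 4 values of 21.

22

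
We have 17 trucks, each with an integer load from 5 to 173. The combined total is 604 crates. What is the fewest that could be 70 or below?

Let j be the number exceeding 70. Then the total is ≥ 71·j + 5·(17 − j) = 85 + 66j.
So 66j ≤ 519 and j ≤ 7; hence at least 17 − 7 = 10 are ≤ 70.
Exactly 10 works: 10 values at 5 and 7 at 71 total 547; raise one of the low values by 57 (still ≤ 70) to hit 604.

10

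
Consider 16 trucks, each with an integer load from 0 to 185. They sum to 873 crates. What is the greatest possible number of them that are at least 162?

5

Suppose k of them are at least 162. Those contribute at least 162 each and the other 16 − k at least 0 each.
So the total is at least 162k + 0(16 − k) = 0 + 162k. This must be ≤ 873, giving k ≤ 5.
k = 5 is achieved by 5 values at 162 and 11 at 0, total 810; add 63 to one value (staying below 162) to reach 873.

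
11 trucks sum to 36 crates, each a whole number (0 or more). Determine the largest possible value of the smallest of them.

The average is 36/11 < 4, so some value is ≤ 3.
Equality holds with 8 values of 3 and 3 values of 4.

3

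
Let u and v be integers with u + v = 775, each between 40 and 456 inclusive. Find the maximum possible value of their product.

150156

With u + v fixed, uv peaks when the two are closest together.
Taking u = 387 and v = 388 (both in [40, 456]) gives uv = 150156.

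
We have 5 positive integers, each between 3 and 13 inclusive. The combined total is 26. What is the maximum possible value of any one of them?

Maximizing one value means minimizing the remaining 4.
The other 4 contribute at least 4 × 3 = 12, leaving at most 26 − 12 = 14.
But each integer is capped at 13, so the maximum is 13.
Achievable: one at 13 and the other 4 totalling 13, which fits since 4 × 3 ≤ 13 ≤ 4 × 13.

13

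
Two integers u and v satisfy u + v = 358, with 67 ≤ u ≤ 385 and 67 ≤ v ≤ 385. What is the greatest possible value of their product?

uv = u(358 − u) is maximized when u is as near 358/2 as the bounds allow.
Taking u = 179 and v = 179 (both in [67, 385]) gives uv = 32041.

32041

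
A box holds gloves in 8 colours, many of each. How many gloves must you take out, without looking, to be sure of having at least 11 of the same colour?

81

You could draw 10 of every colour without reaching 11 of any — 80 in all.
One more forces 11 of some colour, so 80 + 1 = 81.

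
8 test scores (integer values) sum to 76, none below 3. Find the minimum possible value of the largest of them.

The average is 76/8 > 9, so not all 8 can be 9 or less; the largest is ≥ 10.
Achievable: 4 of them at 10 and 4 at 9 total 76.

10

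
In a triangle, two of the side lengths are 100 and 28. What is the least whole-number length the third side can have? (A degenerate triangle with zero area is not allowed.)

The third side must exceed |100 − 28| = 72.
The smallest integer above 72 is 73.

73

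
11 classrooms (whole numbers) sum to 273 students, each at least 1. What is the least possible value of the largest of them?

Some value must be at least ⌈273/11⌉ = 25, since 11 × 24 = 264 < 273.
Taking 2 copies of 24 and 9 copies of 25 gives exactly 273, so 25 is attained.

25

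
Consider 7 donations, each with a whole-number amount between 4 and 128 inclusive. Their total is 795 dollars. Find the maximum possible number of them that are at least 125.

If k of the values are ≥ 125, the total is ≥ 125k + 4(7 − k).
Setting 125k + 4(7 − k) ≤ 795 gives 121k ≤ 767, so k ≤ 6.
k = 6 is achieved by 6 values at 125 and 1 at 4, total 754; add 41 to one value (staying below 125) to reach 795.

6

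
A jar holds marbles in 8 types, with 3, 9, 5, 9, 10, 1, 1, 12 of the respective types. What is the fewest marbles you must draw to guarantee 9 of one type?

43

In the worst case you take as many as possible of each type without reaching 9: 3 + 8 + 5 + 8 + 8 + 1 + 1 + 8 = 42.
The next one must give 9 of some type, so 42 + 1 = 43.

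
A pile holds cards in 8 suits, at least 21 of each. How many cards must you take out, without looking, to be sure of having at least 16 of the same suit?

In the worst case you draw 15 of each of the 8 suits: 8 × 15 = 120.
One more forces 16 of some suit, so 120 + 1 = 121.

121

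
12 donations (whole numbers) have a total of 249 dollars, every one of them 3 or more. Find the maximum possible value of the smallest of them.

If every one of the 12 were at least 21, the total would be at least 12 × 21 = 252 > 249.
Taking 3 copies of 20 and 9 copies of 21 gives exactly 249, so 20 is attained.

20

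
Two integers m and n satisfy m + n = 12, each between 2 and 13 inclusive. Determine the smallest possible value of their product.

20

Since m + n is fixed, pushing one of them to its bound minimizes the product.
At the endpoint m = 2, n = 12 − 2 = 10, so mn = 2 × 10 = 20.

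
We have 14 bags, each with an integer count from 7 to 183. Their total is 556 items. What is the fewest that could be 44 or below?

Each value above 44 is at least 45, contributing at least 45 − 7 = 38 above the floor 7.
The sum exceeds the floor total 98 by 458, so at most ⌊458/38⌋ = 12 exceed 44, and at least 2 are ≤ 44.
Exactly 2 works: 2 values at 7 and 12 at 45 total 554; raise one of the low values by 2 (still ≤ 44) to hit 556.

2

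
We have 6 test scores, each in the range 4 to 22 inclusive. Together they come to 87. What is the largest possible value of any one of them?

To make one score as large as possible, make the other 5 as small as possible.
The other 5 contribute at least 5 × 4 = 20, leaving at most 87 − 20 = 67.
But each score is capped at 22, so the maximum is 22.
Achievable: one at 22 and the other 5 totalling 65, which fits since 5 × 4 ≤ 65 ≤ 5 × 22.

22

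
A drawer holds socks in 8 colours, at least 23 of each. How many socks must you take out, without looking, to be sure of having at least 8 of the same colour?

57

You could draw 7 of every colour without reaching 8 of any — 56 in all.
One more forces 8 of some colour, so 56 + 1 = 57.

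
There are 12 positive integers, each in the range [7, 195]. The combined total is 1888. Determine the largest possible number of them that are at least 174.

If k of the values are ≥ 174, the total is ≥ 174k + 7(12 − k).
Setting 174k + 7(12 − k) ≤ 1888 gives 167k ≤ 1804, so k ≤ 10.
k = 10 is achieved by 10 values at 174 and 2 at 7, total 1754; add 134 to one value (staying below 174) to reach 1888.

10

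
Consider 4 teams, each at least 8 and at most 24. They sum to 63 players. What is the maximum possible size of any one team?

To make one team as large as possible, make the other 3 as small as possible.
The other 3 contribute at least 3 × 8 = 24, leaving at most 63 − 24 = 39.
But each team is capped at 24, so the maximum is 24.
Achievable: one at 24 and the other 3 totalling 39, which fits since 3 × 8 ≤ 39 ≤ 3 × 24.

24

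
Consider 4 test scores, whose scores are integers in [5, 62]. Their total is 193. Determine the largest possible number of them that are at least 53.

With k values at 53 or above and the rest at least 5, the sum is at least 20 + 48k.
Since the sum is 193, we need 48k ≤ 173, i.e. k ≤ 3.
k = 3 is achieved by 3 values at 53 and 1 at 5, total 164; add 29 to one value (staying below 53) to reach 193.

3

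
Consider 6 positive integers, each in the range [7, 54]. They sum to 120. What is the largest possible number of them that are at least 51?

Suppose k of them are at least 51. Those contribute at least 51 each and the other 6 − k at least 7 each.
So the total is at least 51k + 7(6 − k) = 42 + 44k. This must be ≤ 120, giving k ≤ 1.
k = 1 is achieved by 1 value at 51 and 5 at 7, total 86; add 34 to one value (staying below 51) to reach 120.

1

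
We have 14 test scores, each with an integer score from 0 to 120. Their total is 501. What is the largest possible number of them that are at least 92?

5

If k of the values are ≥ 92, the total is ≥ 92k + 0(14 − k).
Setting 92k + 0(14 − k) ≤ 501 gives 92k ≤ 501, so k ≤ 5.
k = 5 is achieved by 5 values at 92 and 9 at 0, total 460; add 41 to one value (staying below 92) to reach 501.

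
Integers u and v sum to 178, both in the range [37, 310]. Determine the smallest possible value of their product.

uv = u(178 − u) is concave in u, so over [37, 141] it is minimized at an endpoint.
At the endpoint u = 37, v = 178 − 37 = 141, so uv = 37 × 141 = 5217.

5217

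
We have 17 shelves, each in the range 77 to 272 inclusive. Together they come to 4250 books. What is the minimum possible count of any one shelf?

77

Minimizing one value means maximizing the remaining 16.
The other 16 can take up 16 × 272 = 4352 ≥ 4250 − 77, so one shelf can sit at its floor of 77.
Achievable: one at 77 and the other 16 totalling 4173, which fits since 16 × 77 ≤ 4173 ≤ 16 × 272.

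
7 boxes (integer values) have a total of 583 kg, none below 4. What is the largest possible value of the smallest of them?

83

The 7 values sum to 583, so their minimum is at most ⌊583/7⌋ = 83.
Taking 5 copies of 83 and 2 copies of 84 gives exactly 583, so 83 is attained.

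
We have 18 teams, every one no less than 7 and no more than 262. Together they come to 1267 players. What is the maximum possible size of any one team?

262

To make one team as large as possible, make the other 17 as small as possible.
The other 17 contribute at least 17 × 7 = 119, leaving at most 1267 − 119 = 1148.
But each team is capped at 262, so the maximum is 262.
Achievable: one at 262 and the other 17 totalling 1005, which fits since 17 × 7 ≤ 1005 ≤ 17 × 262.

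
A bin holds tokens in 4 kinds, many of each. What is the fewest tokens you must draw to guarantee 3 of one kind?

In the worst case you draw 2 of each of the 4 kinds: 4 × 2 = 8.
One more forces 3 of some kind, so 8 + 1 = 9.

9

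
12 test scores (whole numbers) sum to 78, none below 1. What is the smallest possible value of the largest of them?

7

The 12 values sum to 78, so their maximum is at least ⌈78/12⌉ = 7.
Taking 6 copies of 6 and 6 copies of 7 gives exactly 78, so 7 is attained.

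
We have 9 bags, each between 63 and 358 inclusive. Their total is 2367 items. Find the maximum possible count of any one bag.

358

To make one bag as large as possible, make the other 8 as small as possible.
The other 8 contribute at least 8 × 63 = 504, leaving at most 2367 − 504 = 1863.
But each bag is capped at 358, so the maximum is 358.
Achievable: one at 358 and the other 8 totalling 2009, which fits since 8 × 63 ≤ 2009 ≤ 8 × 358.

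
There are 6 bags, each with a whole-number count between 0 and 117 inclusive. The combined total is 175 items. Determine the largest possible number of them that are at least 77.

With k values at 77 or above and the rest at least 0, the sum is at least 0 + 77k.
Since the sum is 175, we need 77k ≤ 175, i.e. k ≤ 2.
k = 2 is achieved by 2 values at 77 and 4 at 0, total 154; add 21 to one value (staying below 77) to reach 175.

2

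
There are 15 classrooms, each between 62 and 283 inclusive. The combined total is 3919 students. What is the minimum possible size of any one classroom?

Minimizing one value means maximizing the remaining 14.
The other 14 can take up 14 × 283 = 3962 ≥ 3919 − 62, so one classroom can sit at its floor of 62.
Achievable: one at 62 and the other 14 totalling 3857, which fits since 14 × 62 ≤ 3857 ≤ 14 × 283.

62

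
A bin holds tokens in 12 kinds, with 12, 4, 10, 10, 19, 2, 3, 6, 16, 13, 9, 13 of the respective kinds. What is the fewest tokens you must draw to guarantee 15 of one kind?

In the worst case you take as many as possible of each kind without reaching 15: 12 + 4 + 10 + 10 + 14 + 2 + 3 + 6 + 14 + 13 + 9 + 13 = 110.
The next one must give 15 of some kind, so 110 + 1 = 111.

111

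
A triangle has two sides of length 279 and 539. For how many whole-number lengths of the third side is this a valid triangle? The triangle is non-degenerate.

The triangle inequality gives |279 − 539| < c < 279 + 539, i.e. 260 < c < 818.
So c can be any integer from 261 to 817: 557 values.

557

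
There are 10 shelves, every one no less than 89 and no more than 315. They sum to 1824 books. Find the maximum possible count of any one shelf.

315

To make one shelf as large as possible, make the other 9 as small as possible.
The other 9 contribute at least 9 × 89 = 801, leaving at most 1824 − 801 = 1023.
But each shelf is capped at 315, so the maximum is 315.
Achievable: one at 315 and the other 9 totalling 1509, which fits since 9 × 89 ≤ 1509 ≤ 9 × 315.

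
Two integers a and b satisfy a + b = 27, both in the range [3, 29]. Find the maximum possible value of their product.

182

With a + b fixed, ab peaks when the two are closest together.
Taking a = 13 and b = 14 (both in [3, 29]) gives ab = 182.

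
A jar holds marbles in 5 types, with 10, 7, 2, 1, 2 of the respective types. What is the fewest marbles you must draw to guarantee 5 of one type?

In the worst case you take as many as possible of each type without reaching 5: 4 + 4 + 2 + 1 + 2 = 13.
The next one must give 5 of some type, so 13 + 1 = 14.

14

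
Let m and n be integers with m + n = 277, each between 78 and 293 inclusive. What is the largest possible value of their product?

For a fixed sum, the product mn is largest when m and n are as close as possible.
Taking m = 138 and n = 139 (both in [78, 293]) gives mn = 19182.

19182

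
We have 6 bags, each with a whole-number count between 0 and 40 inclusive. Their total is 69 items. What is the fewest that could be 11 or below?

1

Let j be the number exceeding 11. Then the total is ≥ 12·j + 0·(6 − j) = 0 + 12j.
So 12j ≤ 69 and j ≤ 5; hence at least 6 − 5 = 1 are ≤ 11.
Exactly 1 works: 1 value at 0 and 5 at 12 total 60; raise one of the low values by 9 (still ≤ 11) to hit 69.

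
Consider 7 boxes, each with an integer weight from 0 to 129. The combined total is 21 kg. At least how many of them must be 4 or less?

3

Each value above 4 is at least 5, contributing at least 5 − 0 = 5 above the floor 0.
The sum exceeds the floor total 0 by 21, so at most ⌊21/5⌋ = 4 exceed 4, and at least 3 are ≤ 4.
Exactly 3 works: 3 values at 0 and 4 at 5 total 20; raise one of the low values by 1 (still ≤ 4) to hit 21.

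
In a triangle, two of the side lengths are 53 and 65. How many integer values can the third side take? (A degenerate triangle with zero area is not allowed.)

105

The triangle inequality gives |53 − 65| < c < 53 + 65, i.e. 12 < c < 118.
So c can be any integer from 13 to 117: 105 values.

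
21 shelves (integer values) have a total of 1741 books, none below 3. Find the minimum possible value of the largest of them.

83

Some value must be at least ⌈1741/21⌉ = 83, since 21 × 82 = 1722 < 1741.
Equality holds with 19 values of 83 and 2 values of 82.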